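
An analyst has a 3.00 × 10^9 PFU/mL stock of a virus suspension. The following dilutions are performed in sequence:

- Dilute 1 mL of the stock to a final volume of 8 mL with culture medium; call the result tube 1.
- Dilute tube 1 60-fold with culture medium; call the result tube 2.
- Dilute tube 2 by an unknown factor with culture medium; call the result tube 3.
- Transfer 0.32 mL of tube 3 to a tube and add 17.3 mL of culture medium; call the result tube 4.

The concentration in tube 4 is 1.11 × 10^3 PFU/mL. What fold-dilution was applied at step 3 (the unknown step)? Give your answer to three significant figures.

Step 1: 1 mL brought to 8 mL → factor 8/1 = 8
Step 2: 60-fold → factor 60
Step 3: unknown factor x
Step 4: 0.32 mL + 17.3 mL = 17.62 mL total → factor 17.62/0.32 = 55.062
Product of known-step factors = 26430
Overall factor = 3.00 × 10^9 PFU/mL / (1.11 × 10^3 PFU/mL) = 2.7027 × 10^6
x = 2.7027 × 10^6 / 26430 = 102

102-fold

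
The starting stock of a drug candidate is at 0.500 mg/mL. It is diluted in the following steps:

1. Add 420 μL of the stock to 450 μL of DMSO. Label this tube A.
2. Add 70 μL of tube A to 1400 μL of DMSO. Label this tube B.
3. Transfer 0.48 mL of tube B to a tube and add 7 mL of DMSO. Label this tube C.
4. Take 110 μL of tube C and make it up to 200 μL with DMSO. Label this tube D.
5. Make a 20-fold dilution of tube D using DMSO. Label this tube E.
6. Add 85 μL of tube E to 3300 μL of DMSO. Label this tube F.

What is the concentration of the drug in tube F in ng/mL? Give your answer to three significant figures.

Step 1: 420 μL + 450 μL = 870 μL total → factor 870/420 = 2.0714
Step 2: 70 μL + 1400 μL = 1470 μL total → factor 1470/70 = 21
Step 3: 0.48 mL + 7 mL = 7.48 mL total → factor 7.48/0.48 = 15.583
Step 4: 110 μL brought to 200 μL → factor 200/110 = 1.8182
Step 5: 20-fold → factor 20
Step 6: 85 μL + 3300 μL = 3385 μL total → factor 3385/85 = 39.824
Overall dilution factor = 2.0714 × 21 × 15.583 × 1.8182 × 20 × 39.824 = 9.8165 × 10^5
Final = 0.500 mg/mL / 9.8165 × 10^5 = 5.093 × 10^-7 mg/mL = 0.509 ng/mL

0.509 ng/mL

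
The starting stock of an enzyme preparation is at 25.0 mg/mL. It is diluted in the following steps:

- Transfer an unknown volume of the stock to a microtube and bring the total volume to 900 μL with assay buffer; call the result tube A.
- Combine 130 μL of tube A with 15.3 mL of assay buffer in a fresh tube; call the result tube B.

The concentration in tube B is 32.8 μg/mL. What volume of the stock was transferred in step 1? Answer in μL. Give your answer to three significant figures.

Step 1: v brought to 900 μL → factor = 900 μL/v
Step 2: 130 μL + 15.3 mL = 15430 μL total → factor 15430/130 = 118.69
Product of known-step factors = 118.69
Overall factor = 25.0 mg/mL / (32.8 μg/mL) = 762.2
Step-1 factor = 762.2 / 118.69 = 6.4216
v = 900 μL / 6.4216 = 140 μL

140 μL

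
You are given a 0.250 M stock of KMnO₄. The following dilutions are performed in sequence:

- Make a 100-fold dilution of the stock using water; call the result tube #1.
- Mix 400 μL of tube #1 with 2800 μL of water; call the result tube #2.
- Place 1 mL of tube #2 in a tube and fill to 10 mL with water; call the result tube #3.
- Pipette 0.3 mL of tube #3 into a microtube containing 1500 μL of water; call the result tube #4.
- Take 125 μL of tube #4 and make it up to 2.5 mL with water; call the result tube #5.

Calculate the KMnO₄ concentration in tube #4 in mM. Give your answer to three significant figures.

Step 1: 100-fold → factor 100
Step 2: 400 μL + 2800 μL = 3200 μL total → factor 3200/400 = 8
Step 3: 1 mL brought to 10 mL → factor 10/1 = 10
Step 4: 0.3 mL + 1500 μL = 1.8 mL total → factor 1.8/0.3 = 6
Dilution factor through tube #4 = 100 × 8 × 10 × 6 = 48000
[tube #4] = 0.250 M / 48000 = 5.208 × 10^-6 M = 0.00521 mM

0.00521 mM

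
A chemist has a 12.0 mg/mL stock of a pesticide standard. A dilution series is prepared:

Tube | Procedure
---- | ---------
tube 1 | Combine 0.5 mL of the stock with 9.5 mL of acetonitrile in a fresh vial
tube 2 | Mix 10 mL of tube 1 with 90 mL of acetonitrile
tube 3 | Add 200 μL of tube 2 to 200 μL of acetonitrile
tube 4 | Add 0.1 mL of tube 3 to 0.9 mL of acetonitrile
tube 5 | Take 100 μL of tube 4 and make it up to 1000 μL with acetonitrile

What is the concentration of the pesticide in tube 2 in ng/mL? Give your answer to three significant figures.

6.00 × 10^4 ng/mL

Step 1: 0.5 mL + 9.5 mL = 10 mL total → factor 10/0.5 = 20
Step 2: 10 mL + 90 mL = 100 mL total → factor 100/10 = 10
Dilution factor through tube 2 = 20 × 10 = 200
[tube 2] = 12.0 mg/mL / 200 = 0.06000 mg/mL = 6.00 × 10^4 ng/mL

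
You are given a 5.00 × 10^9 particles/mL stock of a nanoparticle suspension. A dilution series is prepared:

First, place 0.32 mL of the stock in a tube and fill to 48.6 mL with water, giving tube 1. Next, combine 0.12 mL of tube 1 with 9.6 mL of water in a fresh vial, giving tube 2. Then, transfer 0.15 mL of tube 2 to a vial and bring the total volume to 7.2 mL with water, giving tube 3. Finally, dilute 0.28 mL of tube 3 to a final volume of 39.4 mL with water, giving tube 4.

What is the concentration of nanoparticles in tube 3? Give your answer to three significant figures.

8.47 × 10^3 particles/mL

Step 1: 0.32 mL brought to 48.6 mL → factor 48.6/0.32 = 151.88
Step 2: 0.12 mL + 9.6 mL = 9.72 mL total → factor 9.72/0.12 = 81
Step 3: 0.15 mL brought to 7.2 mL → factor 7.2/0.15 = 48
Dilution factor through tube 3 = 151.88 × 81 × 48 = 5.9049 × 10^5
[tube 3] = 5.00 × 10^9 particles/mL / 5.9049 × 10^5 = 8.47 × 10^3 particles/mL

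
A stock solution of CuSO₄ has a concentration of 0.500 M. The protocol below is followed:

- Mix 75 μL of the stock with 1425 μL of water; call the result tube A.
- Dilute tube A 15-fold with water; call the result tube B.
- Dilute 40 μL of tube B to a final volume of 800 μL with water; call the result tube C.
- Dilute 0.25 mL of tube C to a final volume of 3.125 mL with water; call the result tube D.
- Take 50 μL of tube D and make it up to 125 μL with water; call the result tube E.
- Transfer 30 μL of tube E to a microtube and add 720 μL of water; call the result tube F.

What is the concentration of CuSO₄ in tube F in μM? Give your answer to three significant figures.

Step 1: 75 μL + 1425 μL = 1500 μL total → factor 1500/75 = 20
Step 2: 15-fold → factor 15
Step 3: 40 μL brought to 800 μL → factor 800/40 = 20
Step 4: 0.25 mL brought to 3.125 mL → factor 3.125/0.25 = 12.5
Step 5: 50 μL brought to 125 μL → factor 125/50 = 2.5
Step 6: 30 μL + 720 μL = 750 μL total → factor 750/30 = 25
Overall dilution factor = 20 × 15 × 20 × 12.5 × 2.5 × 25 = 4.6875 × 10^6
Final = 0.500 M / 4.6875 × 10^6 = 1.067 × 10^-7 M = 0.107 μM

0.107 μM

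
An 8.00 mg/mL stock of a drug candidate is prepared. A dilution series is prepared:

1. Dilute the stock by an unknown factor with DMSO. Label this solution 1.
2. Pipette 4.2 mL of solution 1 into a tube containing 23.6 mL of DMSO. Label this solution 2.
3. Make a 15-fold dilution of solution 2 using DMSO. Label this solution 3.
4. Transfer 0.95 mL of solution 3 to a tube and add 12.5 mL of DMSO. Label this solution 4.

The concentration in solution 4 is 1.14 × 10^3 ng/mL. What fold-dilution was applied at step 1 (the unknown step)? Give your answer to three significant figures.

Step 1: unknown factor x
Step 2: 4.2 mL + 23.6 mL = 27.8 mL total → factor 27.8/4.2 = 6.619
Step 3: 15-fold → factor 15
Step 4: 0.95 mL + 12.5 mL = 13.45 mL total → factor 13.45/0.95 = 14.158
Product of known-step factors = 1405.7
Overall factor = 8.00 mg/mL / (1.14 × 10^3 ng/mL) = 7017.5
x = 7017.5 / 1405.7 = 4.99

4.99-fold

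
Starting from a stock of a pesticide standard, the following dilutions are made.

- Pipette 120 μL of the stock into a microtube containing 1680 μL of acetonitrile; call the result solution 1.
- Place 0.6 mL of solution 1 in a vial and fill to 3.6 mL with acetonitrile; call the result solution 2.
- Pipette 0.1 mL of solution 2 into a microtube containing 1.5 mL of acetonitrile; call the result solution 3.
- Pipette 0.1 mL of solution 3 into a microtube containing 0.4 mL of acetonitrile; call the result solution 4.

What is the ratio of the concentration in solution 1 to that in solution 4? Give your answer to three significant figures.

480

Step 1: 120 μL + 1680 μL = 1800 μL total → factor 1800/120 = 15
Step 2: 0.6 mL brought to 3.6 mL → factor 3.6/0.6 = 6
Step 3: 0.1 mL + 1.5 mL = 1.6 mL total → factor 1.6/0.1 = 16
Step 4: 0.1 mL + 0.4 mL = 0.5 mL total → factor 0.5/0.1 = 5
Dilution factor to solution 1 = 15; to solution 4 = 7200
[solution 1]/[solution 4] = (factor to solution 4)/(factor to solution 1) = 7200/15 = 480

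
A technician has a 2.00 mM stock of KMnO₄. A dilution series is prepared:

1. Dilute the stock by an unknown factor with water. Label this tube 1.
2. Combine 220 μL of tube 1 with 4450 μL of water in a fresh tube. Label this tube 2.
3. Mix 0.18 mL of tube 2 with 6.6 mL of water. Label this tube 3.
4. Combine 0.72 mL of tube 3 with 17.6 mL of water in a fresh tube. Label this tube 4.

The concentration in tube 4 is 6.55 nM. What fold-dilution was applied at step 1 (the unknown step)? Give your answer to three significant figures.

15.0-fold

Step 1: unknown factor x
Step 2: 220 μL + 4450 μL = 4670 μL total → factor 4670/220 = 21.227
Step 3: 0.18 mL + 6.6 mL = 6.78 mL total → factor 6.78/0.18 = 37.667
Step 4: 0.72 mL + 17.6 mL = 18.32 mL total → factor 18.32/0.72 = 25.444
Product of known-step factors = 20344
Overall factor = 2.00 mM / (6.55 nM) = 3.0534 × 10^5
x = 3.0534 × 10^5 / 20344 = 15.0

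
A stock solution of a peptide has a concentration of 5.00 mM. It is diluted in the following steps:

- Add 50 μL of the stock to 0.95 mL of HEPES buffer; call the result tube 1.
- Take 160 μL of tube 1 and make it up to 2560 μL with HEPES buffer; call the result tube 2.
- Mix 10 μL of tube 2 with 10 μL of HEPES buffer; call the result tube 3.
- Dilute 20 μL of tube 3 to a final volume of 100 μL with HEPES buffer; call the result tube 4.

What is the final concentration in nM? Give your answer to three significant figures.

1.56 × 10^3 nM

Step 1: 50 μL + 0.95 mL = 1000 μL total → factor 1000/50 = 20
Step 2: 160 μL brought to 2560 μL → factor 2560/160 = 16
Step 3: 10 μL + 10 μL = 20 μL total → factor 20/10 = 2
Step 4: 20 μL brought to 100 μL → factor 100/20 = 5
Overall dilution factor = 20 × 16 × 2 × 5 = 3200
Final = 5.00 mM / 3200 = 0.001563 mM = 1.56 × 10^3 nM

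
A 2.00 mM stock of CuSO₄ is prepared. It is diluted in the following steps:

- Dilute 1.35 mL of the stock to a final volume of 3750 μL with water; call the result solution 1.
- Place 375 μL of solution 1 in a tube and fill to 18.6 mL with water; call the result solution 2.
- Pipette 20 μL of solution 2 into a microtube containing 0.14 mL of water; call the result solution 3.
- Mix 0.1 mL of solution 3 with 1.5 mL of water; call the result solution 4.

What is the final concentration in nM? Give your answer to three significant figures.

Step 1: 1.35 mL brought to 3750 μL → factor 3.75/1.35 = 2.7778
Step 2: 375 μL brought to 18.6 mL → factor 18600/375 = 49.6
Step 3: 20 μL + 0.14 mL = 160 μL total → factor 160/20 = 8
Step 4: 0.1 mL + 1.5 mL = 1.6 mL total → factor 1.6/0.1 = 16
Overall dilution factor = 2.7778 × 49.6 × 8 × 16 = 17636
Final = 2.00 mM / 17636 = 0.0001134 mM = 113 nM

113 nM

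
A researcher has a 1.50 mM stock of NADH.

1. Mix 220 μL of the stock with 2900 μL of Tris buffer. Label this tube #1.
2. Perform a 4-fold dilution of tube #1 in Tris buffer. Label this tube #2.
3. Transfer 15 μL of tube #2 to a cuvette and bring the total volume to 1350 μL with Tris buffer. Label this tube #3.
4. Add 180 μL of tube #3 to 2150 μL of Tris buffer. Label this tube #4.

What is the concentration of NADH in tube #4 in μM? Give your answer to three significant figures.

Step 1: 220 μL + 2900 μL = 3120 μL total → factor 3120/220 = 14.182
Step 2: 4-fold → factor 4
Step 3: 15 μL brought to 1350 μL → factor 1350/15 = 90
Step 4: 180 μL + 2150 μL = 2330 μL total → factor 2330/180 = 12.944
Overall dilution factor = 14.182 × 4 × 90 × 12.944 = 66087
Final = 1.50 mM / 66087 = 2.270 × 10^-5 mM = 0.0227 μM

0.0227 μM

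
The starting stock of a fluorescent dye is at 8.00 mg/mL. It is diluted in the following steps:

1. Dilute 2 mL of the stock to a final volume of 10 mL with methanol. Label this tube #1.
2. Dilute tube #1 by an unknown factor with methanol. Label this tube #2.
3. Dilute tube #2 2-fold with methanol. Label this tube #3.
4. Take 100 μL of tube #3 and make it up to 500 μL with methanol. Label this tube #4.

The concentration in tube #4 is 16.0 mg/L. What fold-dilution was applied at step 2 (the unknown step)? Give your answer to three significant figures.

10.0-fold

Step 1: 2 mL brought to 10 mL → factor 10/2 = 5
Step 2: unknown factor x
Step 3: 2-fold → factor 2
Step 4: 100 μL brought to 500 μL → factor 500/100 = 5
Product of known-step factors = 50
Overall factor = 8.00 mg/mL / (16.0 mg/L) = 500
x = 500 / 50 = 10.0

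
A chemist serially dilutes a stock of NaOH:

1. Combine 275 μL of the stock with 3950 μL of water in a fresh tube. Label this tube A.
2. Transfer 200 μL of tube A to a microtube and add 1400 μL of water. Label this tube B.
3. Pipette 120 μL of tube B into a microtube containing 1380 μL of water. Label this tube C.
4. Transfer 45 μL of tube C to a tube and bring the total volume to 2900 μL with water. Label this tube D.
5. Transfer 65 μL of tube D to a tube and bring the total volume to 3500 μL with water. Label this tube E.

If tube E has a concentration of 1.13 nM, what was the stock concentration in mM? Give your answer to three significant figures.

6.02 mM

Step 1: 275 μL + 3950 μL = 4225 μL total → factor 4225/275 = 15.364
Step 2: 200 μL + 1400 μL = 1600 μL total → factor 1600/200 = 8
Step 3: 120 μL + 1380 μL = 1500 μL total → factor 1500/120 = 12.5
Step 4: 45 μL brought to 2900 μL → factor 2900/45 = 64.444
Step 5: 65 μL brought to 3500 μL → factor 3500/65 = 53.846
Overall dilution factor = 15.364 × 8 × 12.5 × 64.444 × 53.846 = 5.3313 × 10^6
Stock = 1.13 nM × 5.3313 × 10^6 = 6.024 × 10^6 nM = 6.02 mM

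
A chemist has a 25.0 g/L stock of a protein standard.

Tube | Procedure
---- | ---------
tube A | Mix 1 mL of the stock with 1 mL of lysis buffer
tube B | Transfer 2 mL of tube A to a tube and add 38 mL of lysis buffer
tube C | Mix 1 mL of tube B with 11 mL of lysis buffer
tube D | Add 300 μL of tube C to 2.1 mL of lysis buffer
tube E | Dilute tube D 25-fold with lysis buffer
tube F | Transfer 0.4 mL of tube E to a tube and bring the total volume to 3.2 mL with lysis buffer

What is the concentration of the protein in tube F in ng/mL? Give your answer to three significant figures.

Step 1: 1 mL + 1 mL = 2 mL total → factor 2/1 = 2
Step 2: 2 mL + 38 mL = 40 mL total → factor 40/2 = 20
Step 3: 1 mL + 11 mL = 12 mL total → factor 12/1 = 12
Step 4: 300 μL + 2.1 mL = 2400 μL total → factor 2400/300 = 8
Step 5: 25-fold → factor 25
Step 6: 0.4 mL brought to 3.2 mL → factor 3.2/0.4 = 8
Overall dilution factor = 2 × 20 × 12 × 8 × 25 × 8 = 7.68 × 10^5
Final = 25.0 g/L / 7.68 × 10^5 = 3.255 × 10^-5 g/L = 32.6 ng/mL

32.6 ng/mL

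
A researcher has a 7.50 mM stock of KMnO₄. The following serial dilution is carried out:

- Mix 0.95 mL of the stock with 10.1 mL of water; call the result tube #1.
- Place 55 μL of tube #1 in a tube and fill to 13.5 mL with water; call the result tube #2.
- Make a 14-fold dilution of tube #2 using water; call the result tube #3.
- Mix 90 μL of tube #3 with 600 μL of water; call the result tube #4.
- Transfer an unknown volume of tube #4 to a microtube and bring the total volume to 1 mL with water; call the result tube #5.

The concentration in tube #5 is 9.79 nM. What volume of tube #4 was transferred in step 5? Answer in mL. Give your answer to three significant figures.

Step 1: 0.95 mL + 10.1 mL = 11.05 mL total → factor 11.05/0.95 = 11.632
Step 2: 55 μL brought to 13.5 mL → factor 13500/55 = 245.45
Step 3: 14-fold → factor 14
Step 4: 90 μL + 600 μL = 690 μL total → factor 690/90 = 7.6667
Step 5: v brought to 1 mL → factor = 1 mL/v
Product of known-step factors = 3.0644 × 10^5
Overall factor = 7.50 mM / (9.79 nM) = 7.6609 × 10^5
Step-5 factor = 7.6609 × 10^5 / 3.0644 × 10^5 = 2.5
v = 1 mL / 2.5 = 0.400 mL

0.400 mL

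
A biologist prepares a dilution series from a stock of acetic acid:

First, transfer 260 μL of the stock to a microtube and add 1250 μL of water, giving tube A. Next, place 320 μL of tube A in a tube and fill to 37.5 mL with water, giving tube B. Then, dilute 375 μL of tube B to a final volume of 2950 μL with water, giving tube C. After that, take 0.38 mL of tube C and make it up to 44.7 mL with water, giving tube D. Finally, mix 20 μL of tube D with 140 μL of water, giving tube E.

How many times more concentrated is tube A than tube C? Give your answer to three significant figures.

Step 1: 260 μL + 1250 μL = 1510 μL total → factor 1510/260 = 5.8077
Step 2: 320 μL brought to 37.5 mL → factor 37500/320 = 117.19
Step 3: 375 μL brought to 2950 μL → factor 2950/375 = 7.8667
Dilution factor to tube A = 5.8077; to tube C = 5354
[tube A]/[tube C] = (factor to tube C)/(factor to tube A) = 5354/5.8077 = 922

922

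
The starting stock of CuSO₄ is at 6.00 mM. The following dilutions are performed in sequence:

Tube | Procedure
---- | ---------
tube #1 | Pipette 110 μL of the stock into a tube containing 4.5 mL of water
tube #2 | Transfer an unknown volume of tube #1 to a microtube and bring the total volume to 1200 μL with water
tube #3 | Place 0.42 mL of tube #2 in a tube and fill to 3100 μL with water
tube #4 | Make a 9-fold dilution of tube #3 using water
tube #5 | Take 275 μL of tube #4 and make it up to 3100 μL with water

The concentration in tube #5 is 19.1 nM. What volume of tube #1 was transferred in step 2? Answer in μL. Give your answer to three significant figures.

Step 1: 110 μL + 4.5 mL = 4610 μL total → factor 4610/110 = 41.909
Step 2: v brought to 1200 μL → factor = 1200 μL/v
Step 3: 0.42 mL brought to 3100 μL → factor 3.1/0.42 = 7.381
Step 4: 9-fold → factor 9
Step 5: 275 μL brought to 3100 μL → factor 3100/275 = 11.273
Product of known-step factors = 31383
Overall factor = 6.00 mM / (19.1 nM) = 3.1414 × 10^5
Step-2 factor = 3.1414 × 10^5 / 31383 = 10.01
v = 1200 μL / 10.01 = 120 μL

120 μL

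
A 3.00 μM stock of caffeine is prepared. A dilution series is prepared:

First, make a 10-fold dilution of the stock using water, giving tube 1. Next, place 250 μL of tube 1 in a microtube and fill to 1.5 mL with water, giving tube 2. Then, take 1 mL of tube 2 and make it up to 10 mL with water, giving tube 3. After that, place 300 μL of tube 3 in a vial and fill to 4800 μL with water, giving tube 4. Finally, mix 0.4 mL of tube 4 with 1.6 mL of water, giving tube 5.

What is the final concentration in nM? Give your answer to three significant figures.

0.0625 nM

Step 1: 10-fold → factor 10
Step 2: 250 μL brought to 1.5 mL → factor 1500/250 = 6
Step 3: 1 mL brought to 10 mL → factor 10/1 = 10
Step 4: 300 μL brought to 4800 μL → factor 4800/300 = 16
Step 5: 0.4 mL + 1.6 mL = 2 mL total → factor 2/0.4 = 5
Overall dilution factor = 10 × 6 × 10 × 16 × 5 = 48000
Final = 3.00 μM / 48000 = 6.250 × 10^-5 μM = 0.0625 nM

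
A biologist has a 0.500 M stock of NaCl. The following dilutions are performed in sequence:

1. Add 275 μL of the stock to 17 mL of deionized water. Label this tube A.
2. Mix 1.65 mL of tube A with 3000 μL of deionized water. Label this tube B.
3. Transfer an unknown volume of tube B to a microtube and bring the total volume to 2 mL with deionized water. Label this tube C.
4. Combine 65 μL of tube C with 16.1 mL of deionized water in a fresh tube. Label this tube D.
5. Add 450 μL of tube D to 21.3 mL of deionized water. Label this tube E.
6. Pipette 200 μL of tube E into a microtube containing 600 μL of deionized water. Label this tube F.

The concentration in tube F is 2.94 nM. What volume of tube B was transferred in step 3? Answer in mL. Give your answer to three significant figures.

0.100 mL

Step 1: 275 μL + 17 mL = 17275 μL total → factor 17275/275 = 62.818
Step 2: 1.65 mL + 3000 μL = 4.65 mL total → factor 4.65/1.65 = 2.8182
Step 3: v brought to 2 mL → factor = 2 mL/v
Step 4: 65 μL + 16.1 mL = 16165 μL total → factor 16165/65 = 248.69
Step 5: 450 μL + 21.3 mL = 21750 μL total → factor 21750/450 = 48.333
Step 6: 200 μL + 600 μL = 800 μL total → factor 800/200 = 4
Product of known-step factors = 8.5118 × 10^6
Overall factor = 0.500 M / (2.94 nM) = 1.7007 × 10^8
Step-3 factor = 1.7007 × 10^8 / 8.5118 × 10^6 = 19.98
v = 2 mL / 19.98 = 0.100 mL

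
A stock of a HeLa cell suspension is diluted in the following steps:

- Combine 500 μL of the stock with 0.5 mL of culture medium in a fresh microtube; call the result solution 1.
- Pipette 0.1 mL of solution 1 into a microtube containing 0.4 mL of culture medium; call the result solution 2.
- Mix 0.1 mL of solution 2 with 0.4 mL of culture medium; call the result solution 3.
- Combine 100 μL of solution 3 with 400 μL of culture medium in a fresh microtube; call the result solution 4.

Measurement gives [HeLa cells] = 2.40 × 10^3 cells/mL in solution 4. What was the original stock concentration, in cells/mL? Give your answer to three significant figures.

Step 1: 500 μL + 0.5 mL = 1000 μL total → factor 1000/500 = 2
Step 2: 0.1 mL + 0.4 mL = 0.5 mL total → factor 0.5/0.1 = 5
Step 3: 0.1 mL + 0.4 mL = 0.5 mL total → factor 0.5/0.1 = 5
Step 4: 100 μL + 400 μL = 500 μL total → factor 500/100 = 5
Overall dilution factor = 2 × 5 × 5 × 5 = 250
Stock = 2.40 × 10^3 cells/mL × 250 = 6.00 × 10^5 cells/mL

6.00 × 10^5 cells/mL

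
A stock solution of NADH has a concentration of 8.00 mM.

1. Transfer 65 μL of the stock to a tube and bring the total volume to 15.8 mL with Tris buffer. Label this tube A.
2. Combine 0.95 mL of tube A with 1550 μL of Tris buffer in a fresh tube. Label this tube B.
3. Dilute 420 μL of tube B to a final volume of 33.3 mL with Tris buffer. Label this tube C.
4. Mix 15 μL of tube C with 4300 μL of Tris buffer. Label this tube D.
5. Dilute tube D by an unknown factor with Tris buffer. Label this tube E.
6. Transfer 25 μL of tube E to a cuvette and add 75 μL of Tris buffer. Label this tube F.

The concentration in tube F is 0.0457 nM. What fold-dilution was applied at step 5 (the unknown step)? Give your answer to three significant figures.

Step 1: 65 μL brought to 15.8 mL → factor 15800/65 = 243.08
Step 2: 0.95 mL + 1550 μL = 2.5 mL total → factor 2.5/0.95 = 2.6316
Step 3: 420 μL brought to 33.3 mL → factor 33300/420 = 79.286
Step 4: 15 μL + 4300 μL = 4315 μL total → factor 4315/15 = 287.67
Step 5: unknown factor x
Step 6: 25 μL + 75 μL = 100 μL total → factor 100/25 = 4
Product of known-step factors = 5.8359 × 10^7
Overall factor = 8.00 mM / (0.0457 nM) = 1.7505 × 10^8
x = 1.7505 × 10^8 / 5.8359 × 10^7 = 3.00

3.00-fold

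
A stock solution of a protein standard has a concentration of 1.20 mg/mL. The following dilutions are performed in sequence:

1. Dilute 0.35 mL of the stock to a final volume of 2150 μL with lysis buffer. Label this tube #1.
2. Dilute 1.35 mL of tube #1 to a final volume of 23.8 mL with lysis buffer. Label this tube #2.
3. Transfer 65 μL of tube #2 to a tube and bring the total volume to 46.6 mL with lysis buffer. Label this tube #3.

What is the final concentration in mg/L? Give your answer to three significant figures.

0.0155 mg/L

Step 1: 0.35 mL brought to 2150 μL → factor 2.15/0.35 = 6.1429
Step 2: 1.35 mL brought to 23.8 mL → factor 23.8/1.35 = 17.63
Step 3: 65 μL brought to 46.6 mL → factor 46600/65 = 716.92
Overall dilution factor = 6.1429 × 17.63 × 716.92 = 77640
Final = 1.20 mg/mL / 77640 = 1.546 × 10^-5 mg/mL = 0.0155 mg/L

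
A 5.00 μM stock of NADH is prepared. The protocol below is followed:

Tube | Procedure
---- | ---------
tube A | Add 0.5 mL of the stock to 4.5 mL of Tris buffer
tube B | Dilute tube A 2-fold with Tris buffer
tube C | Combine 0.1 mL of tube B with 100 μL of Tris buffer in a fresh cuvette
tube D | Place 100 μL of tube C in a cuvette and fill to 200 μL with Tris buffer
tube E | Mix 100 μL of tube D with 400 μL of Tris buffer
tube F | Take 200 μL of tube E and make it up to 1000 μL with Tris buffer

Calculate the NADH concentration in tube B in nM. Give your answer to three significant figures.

250 nM

Step 1: 0.5 mL + 4.5 mL = 5 mL total → factor 5/0.5 = 10
Step 2: 2-fold → factor 2
Dilution factor through tube B = 10 × 2 = 20
[tube B] = 5.00 μM / 20 = 0.2500 μM = 250 nM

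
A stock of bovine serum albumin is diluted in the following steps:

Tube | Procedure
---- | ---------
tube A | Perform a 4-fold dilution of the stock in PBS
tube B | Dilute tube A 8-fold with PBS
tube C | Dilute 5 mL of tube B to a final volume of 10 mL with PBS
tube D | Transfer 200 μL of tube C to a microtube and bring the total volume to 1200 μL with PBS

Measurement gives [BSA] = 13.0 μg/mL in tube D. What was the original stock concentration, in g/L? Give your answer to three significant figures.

Step 1: 4-fold → factor 4
Step 2: 8-fold → factor 8
Step 3: 5 mL brought to 10 mL → factor 10/5 = 2
Step 4: 200 μL brought to 1200 μL → factor 1200/200 = 6
Overall dilution factor = 4 × 8 × 2 × 6 = 384
Stock = 13.0 μg/mL × 384 = 4992 μg/mL = 4.99 g/L

4.99 g/L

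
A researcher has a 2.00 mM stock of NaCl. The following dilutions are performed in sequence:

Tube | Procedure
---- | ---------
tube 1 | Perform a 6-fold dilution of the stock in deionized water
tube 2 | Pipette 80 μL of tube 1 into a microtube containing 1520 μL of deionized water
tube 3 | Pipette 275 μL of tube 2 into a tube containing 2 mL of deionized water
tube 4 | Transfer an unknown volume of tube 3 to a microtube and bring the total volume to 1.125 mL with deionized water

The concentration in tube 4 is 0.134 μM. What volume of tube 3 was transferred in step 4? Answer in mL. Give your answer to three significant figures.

0.0748 mL

Step 1: 6-fold → factor 6
Step 2: 80 μL + 1520 μL = 1600 μL total → factor 1600/80 = 20
Step 3: 275 μL + 2 mL = 2275 μL total → factor 2275/275 = 8.2727
Step 4: v brought to 1.125 mL → factor = 1.125 mL/v
Product of known-step factors = 992.73
Overall factor = 2.00 mM / (0.134 μM) = 14925
Step-4 factor = 14925 / 992.73 = 15.035
v = 1.125 mL / 15.035 = 0.0748 mL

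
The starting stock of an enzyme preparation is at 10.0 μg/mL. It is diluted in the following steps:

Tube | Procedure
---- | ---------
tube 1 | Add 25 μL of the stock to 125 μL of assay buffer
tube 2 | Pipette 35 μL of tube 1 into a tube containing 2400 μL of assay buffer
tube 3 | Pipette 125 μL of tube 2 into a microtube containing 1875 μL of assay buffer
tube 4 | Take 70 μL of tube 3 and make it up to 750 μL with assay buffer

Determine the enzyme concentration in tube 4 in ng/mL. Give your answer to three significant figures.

Step 1: 25 μL + 125 μL = 150 μL total → factor 150/25 = 6
Step 2: 35 μL + 2400 μL = 2435 μL total → factor 2435/35 = 69.571
Step 3: 125 μL + 1875 μL = 2000 μL total → factor 2000/125 = 16
Step 4: 70 μL brought to 750 μL → factor 750/70 = 10.714
Overall dilution factor = 6 × 69.571 × 16 × 10.714 = 71559
Final = 10.0 μg/mL / 71559 = 0.0001397 μg/mL = 0.140 ng/mL

0.140 ng/mL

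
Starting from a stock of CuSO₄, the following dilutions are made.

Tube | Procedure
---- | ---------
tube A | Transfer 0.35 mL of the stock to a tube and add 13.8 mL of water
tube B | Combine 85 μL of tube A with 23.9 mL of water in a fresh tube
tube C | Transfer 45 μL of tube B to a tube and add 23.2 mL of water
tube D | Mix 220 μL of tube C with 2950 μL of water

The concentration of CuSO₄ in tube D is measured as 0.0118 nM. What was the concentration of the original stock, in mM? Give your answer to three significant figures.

1.00 mM

Step 1: 0.35 mL + 13.8 mL = 14.15 mL total → factor 14.15/0.35 = 40.429
Step 2: 85 μL + 23.9 mL = 23985 μL total → factor 23985/85 = 282.18
Step 3: 45 μL + 23.2 mL = 23245 μL total → factor 23245/45 = 516.56
Step 4: 220 μL + 2950 μL = 3170 μL total → factor 3170/220 = 14.409
Overall dilution factor = 40.429 × 282.18 × 516.56 × 14.409 = 8.4911 × 10^7
Stock = 0.0118 nM × 8.4911 × 10^7 = 1.002 × 10^6 nM = 1.00 mM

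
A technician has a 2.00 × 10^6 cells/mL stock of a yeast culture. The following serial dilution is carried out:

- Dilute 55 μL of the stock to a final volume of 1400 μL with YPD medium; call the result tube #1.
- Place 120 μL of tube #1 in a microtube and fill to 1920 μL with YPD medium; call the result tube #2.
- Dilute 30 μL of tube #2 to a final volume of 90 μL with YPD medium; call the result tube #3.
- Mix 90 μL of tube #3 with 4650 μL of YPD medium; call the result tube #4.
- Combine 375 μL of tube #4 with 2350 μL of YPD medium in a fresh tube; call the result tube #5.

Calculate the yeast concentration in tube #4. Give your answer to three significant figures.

31.1 cells/mL

Step 1: 55 μL brought to 1400 μL → factor 1400/55 = 25.455
Step 2: 120 μL brought to 1920 μL → factor 1920/120 = 16
Step 3: 30 μL brought to 90 μL → factor 90/30 = 3
Step 4: 90 μL + 4650 μL = 4740 μL total → factor 4740/90 = 52.667
Dilution factor through tube #4 = 25.455 × 16 × 3 × 52.667 = 64349
[tube #4] = 2.00 × 10^6 cells/mL / 64349 = 31.1 cells/mL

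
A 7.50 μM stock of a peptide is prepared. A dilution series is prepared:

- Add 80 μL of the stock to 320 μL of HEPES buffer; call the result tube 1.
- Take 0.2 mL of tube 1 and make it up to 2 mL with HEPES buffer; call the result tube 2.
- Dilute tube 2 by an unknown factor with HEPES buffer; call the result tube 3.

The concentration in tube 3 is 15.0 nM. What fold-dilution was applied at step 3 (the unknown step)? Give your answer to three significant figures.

10.0-fold

Step 1: 80 μL + 320 μL = 400 μL total → factor 400/80 = 5
Step 2: 0.2 mL brought to 2 mL → factor 2/0.2 = 10
Step 3: unknown factor x
Product of known-step factors = 50
Overall factor = 7.50 μM / (15.0 nM) = 500
x = 500 / 50 = 10.0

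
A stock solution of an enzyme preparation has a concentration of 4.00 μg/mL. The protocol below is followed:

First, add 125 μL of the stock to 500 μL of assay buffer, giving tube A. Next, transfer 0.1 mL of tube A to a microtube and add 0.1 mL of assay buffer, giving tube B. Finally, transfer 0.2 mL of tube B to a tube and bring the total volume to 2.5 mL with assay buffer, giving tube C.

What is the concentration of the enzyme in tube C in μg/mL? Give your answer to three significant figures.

Step 1: 125 μL + 500 μL = 625 μL total → factor 625/125 = 5
Step 2: 0.1 mL + 0.1 mL = 0.2 mL total → factor 0.2/0.1 = 2
Step 3: 0.2 mL brought to 2.5 mL → factor 2.5/0.2 = 12.5
Overall dilution factor = 5 × 2 × 12.5 = 125
Final = 4.00 μg/mL / 125 = 0.0320 μg/mL

0.0320 μg/mL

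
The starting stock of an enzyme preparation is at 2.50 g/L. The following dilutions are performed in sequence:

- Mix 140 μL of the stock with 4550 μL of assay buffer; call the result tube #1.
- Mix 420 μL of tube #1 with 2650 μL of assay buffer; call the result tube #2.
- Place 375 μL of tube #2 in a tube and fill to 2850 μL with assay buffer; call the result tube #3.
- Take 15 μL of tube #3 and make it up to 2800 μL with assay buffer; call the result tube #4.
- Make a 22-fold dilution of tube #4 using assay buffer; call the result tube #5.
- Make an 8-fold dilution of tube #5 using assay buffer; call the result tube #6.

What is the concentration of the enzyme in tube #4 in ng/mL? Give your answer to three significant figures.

Step 1: 140 μL + 4550 μL = 4690 μL total → factor 4690/140 = 33.5
Step 2: 420 μL + 2650 μL = 3070 μL total → factor 3070/420 = 7.3095
Step 3: 375 μL brought to 2850 μL → factor 2850/375 = 7.6
Step 4: 15 μL brought to 2800 μL → factor 2800/15 = 186.67
Dilution factor through tube #4 = 33.5 × 7.3095 × 7.6 × 186.67 = 3.4739 × 10^5
[tube #4] = 2.50 g/L / 3.4739 × 10^5 = 7.197 × 10^-6 g/L = 7.20 ng/mL

7.20 ng/mL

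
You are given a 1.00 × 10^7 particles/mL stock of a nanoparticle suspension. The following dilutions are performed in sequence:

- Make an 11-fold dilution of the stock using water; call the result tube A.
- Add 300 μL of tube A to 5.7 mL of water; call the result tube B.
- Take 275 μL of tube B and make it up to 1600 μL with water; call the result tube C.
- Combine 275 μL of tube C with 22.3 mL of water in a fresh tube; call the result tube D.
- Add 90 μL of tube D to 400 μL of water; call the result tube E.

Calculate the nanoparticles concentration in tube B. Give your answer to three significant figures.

Step 1: 11-fold → factor 11
Step 2: 300 μL + 5.7 mL = 6000 μL total → factor 6000/300 = 20
Dilution factor through tube B = 11 × 20 = 220
[tube B] = 1.00 × 10^7 particles/mL / 220 = 4.55 × 10^4 particles/mL

4.55 × 10^4 particles/mL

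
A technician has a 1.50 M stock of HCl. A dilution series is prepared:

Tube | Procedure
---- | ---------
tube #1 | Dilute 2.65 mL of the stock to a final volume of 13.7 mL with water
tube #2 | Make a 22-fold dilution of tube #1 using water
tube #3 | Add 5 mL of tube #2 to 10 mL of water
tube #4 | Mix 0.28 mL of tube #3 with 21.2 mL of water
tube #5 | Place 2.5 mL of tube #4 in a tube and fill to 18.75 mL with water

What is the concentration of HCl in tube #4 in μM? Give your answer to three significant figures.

57.3 μM

Step 1: 2.65 mL brought to 13.7 mL → factor 13.7/2.65 = 5.1698
Step 2: 22-fold → factor 22
Step 3: 5 mL + 10 mL = 15 mL total → factor 15/5 = 3
Step 4: 0.28 mL + 21.2 mL = 21.48 mL total → factor 21.48/0.28 = 76.714
Dilution factor through tube #4 = 5.1698 × 22 × 3 × 76.714 = 26175
[tube #4] = 1.50 M / 26175 = 5.731 × 10^-5 M = 57.3 μM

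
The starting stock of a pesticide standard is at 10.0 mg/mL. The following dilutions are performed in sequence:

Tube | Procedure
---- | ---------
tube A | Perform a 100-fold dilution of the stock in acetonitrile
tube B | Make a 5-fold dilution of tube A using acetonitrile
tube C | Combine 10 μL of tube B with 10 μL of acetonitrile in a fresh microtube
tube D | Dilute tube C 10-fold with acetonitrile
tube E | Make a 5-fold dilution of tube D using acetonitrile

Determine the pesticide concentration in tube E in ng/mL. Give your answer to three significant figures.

Step 1: 100-fold → factor 100
Step 2: 5-fold → factor 5
Step 3: 10 μL + 10 μL = 20 μL total → factor 20/10 = 2
Step 4: 10-fold → factor 10
Step 5: 5-fold → factor 5
Overall dilution factor = 100 × 5 × 2 × 10 × 5 = 50000
Final = 10.0 mg/mL / 50000 = 0.0002000 mg/mL = 200 ng/mL

200 ng/mL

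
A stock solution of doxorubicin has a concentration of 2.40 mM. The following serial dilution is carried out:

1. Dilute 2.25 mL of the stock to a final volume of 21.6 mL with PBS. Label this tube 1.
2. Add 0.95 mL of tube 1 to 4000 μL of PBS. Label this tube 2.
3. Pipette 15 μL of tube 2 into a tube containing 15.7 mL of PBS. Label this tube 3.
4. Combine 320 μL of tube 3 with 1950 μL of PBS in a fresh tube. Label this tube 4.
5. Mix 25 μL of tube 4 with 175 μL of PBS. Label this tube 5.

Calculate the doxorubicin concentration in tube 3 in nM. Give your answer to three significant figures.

45.8 nM

Step 1: 2.25 mL brought to 21.6 mL → factor 21.6/2.25 = 9.6
Step 2: 0.95 mL + 4000 μL = 4.95 mL total → factor 4.95/0.95 = 5.2105
Step 3: 15 μL + 15.7 mL = 15715 μL total → factor 15715/15 = 1047.7
Dilution factor through tube 3 = 9.6 × 5.2105 × 1047.7 = 52405
[tube 3] = 2.40 mM / 52405 = 4.580 × 10^-5 mM = 45.8 nM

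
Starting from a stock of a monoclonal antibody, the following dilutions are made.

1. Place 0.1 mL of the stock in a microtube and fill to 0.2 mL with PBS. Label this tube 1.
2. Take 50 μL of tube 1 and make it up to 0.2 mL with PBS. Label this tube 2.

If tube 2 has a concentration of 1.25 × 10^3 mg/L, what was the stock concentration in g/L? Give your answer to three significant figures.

10.0 g/L

Step 1: 0.1 mL brought to 0.2 mL → factor 0.2/0.1 = 2
Step 2: 50 μL brought to 0.2 mL → factor 200/50 = 4
Overall dilution factor = 2 × 4 = 8
Stock = 1.25 × 10^3 mg/L × 8 = 1.000 × 10^4 mg/L = 10.0 g/L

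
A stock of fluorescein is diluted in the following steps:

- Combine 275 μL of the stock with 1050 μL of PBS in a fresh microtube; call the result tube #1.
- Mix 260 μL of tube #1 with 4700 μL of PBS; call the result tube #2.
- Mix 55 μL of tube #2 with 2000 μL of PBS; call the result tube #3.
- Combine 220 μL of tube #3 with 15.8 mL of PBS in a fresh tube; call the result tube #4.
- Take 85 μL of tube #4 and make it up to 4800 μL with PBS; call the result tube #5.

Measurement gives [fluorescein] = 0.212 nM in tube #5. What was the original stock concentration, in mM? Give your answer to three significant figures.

2.99 mM

Step 1: 275 μL + 1050 μL = 1325 μL total → factor 1325/275 = 4.8182
Step 2: 260 μL + 4700 μL = 4960 μL total → factor 4960/260 = 19.077
Step 3: 55 μL + 2000 μL = 2055 μL total → factor 2055/55 = 37.364
Step 4: 220 μL + 15.8 mL = 16020 μL total → factor 16020/220 = 72.818
Step 5: 85 μL brought to 4800 μL → factor 4800/85 = 56.471
Overall dilution factor = 4.8182 × 19.077 × 37.364 × 72.818 × 56.471 = 1.4122 × 10^7
Stock = 0.212 nM × 1.4122 × 10^7 = 2.994 × 10^6 nM = 2.99 mM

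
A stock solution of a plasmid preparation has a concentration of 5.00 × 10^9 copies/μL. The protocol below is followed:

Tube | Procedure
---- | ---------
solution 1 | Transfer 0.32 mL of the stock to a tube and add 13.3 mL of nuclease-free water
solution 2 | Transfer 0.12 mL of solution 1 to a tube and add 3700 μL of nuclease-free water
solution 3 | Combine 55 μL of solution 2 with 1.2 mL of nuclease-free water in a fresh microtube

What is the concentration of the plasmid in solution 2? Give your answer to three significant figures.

3.69 × 10^6 copies/μL

Step 1: 0.32 mL + 13.3 mL = 13.62 mL total → factor 13.62/0.32 = 42.562
Step 2: 0.12 mL + 3700 μL = 3.82 mL total → factor 3.82/0.12 = 31.833
Dilution factor through solution 2 = 42.562 × 31.833 = 1354.9
[solution 2] = 5.00 × 10^9 copies/μL / 1354.9 = 3.69 × 10^6 copies/μL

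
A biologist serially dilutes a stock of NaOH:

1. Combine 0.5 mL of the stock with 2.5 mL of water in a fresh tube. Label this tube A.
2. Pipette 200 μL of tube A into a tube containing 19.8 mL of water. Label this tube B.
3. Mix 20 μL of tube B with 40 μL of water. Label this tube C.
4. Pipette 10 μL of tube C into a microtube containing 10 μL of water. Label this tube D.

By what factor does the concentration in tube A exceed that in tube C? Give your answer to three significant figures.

300

Step 1: 0.5 mL + 2.5 mL = 3 mL total → factor 3/0.5 = 6
Step 2: 200 μL + 19.8 mL = 20000 μL total → factor 20000/200 = 100
Step 3: 20 μL + 40 μL = 60 μL total → factor 60/20 = 3
Dilution factor to tube A = 6; to tube C = 1800
[tube A]/[tube C] = (factor to tube C)/(factor to tube A) = 1800/6 = 300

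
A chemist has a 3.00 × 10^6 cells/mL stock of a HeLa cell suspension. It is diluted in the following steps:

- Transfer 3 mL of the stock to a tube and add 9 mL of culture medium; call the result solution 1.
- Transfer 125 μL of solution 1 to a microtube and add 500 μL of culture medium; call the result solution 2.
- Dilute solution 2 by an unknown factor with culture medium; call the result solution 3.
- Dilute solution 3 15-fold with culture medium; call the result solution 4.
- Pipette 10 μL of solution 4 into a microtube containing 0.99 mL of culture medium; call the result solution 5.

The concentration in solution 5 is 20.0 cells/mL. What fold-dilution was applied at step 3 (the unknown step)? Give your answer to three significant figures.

Step 1: 3 mL + 9 mL = 12 mL total → factor 12/3 = 4
Step 2: 125 μL + 500 μL = 625 μL total → factor 625/125 = 5
Step 3: unknown factor x
Step 4: 15-fold → factor 15
Step 5: 10 μL + 0.99 mL = 1000 μL total → factor 1000/10 = 100
Product of known-step factors = 30000
Overall factor = 3.00 × 10^6 cells/mL / (20.0 cells/mL) = 1.5 × 10^5
x = 1.5 × 10^5 / 30000 = 5.00

5.00-fold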